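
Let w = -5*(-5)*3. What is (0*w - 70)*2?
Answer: -140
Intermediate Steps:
w = 75 (w = 25*3 = 75)
(0*w - 70)*2 = (0*75 - 70)*2 = (0 - 70)*2 = -70*2 = -140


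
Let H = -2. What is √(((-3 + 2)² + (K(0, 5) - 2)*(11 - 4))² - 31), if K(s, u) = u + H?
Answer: √33 ≈ 5.7446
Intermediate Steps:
K(s, u) = -2 + u (K(s, u) = u - 2 = -2 + u)
√(((-3 + 2)² + (K(0, 5) - 2)*(11 - 4))² - 31) = √(((-3 + 2)² + ((-2 + 5) - 2)*(11 - 4))² - 31) = √(((-1)² + (3 - 2)*7)² - 31) = √((1 + 1*7)² - 31) = √((1 + 7)² - 31) = √(8² - 31) = √(64 - 31) = √33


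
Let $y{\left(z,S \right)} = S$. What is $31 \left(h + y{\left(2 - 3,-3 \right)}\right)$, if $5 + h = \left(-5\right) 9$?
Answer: $-1643$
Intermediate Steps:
$h = -50$ ($h = -5 - 45 = -50$)
$31 \left(h + y{\left(2 - 3,-3 \right)}\right) = 31 \left(-50 - 3\right) = 31 \left(-53\right) = -1643$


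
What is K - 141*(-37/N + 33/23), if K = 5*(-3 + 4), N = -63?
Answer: -135295/483 ≈ -280.11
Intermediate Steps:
K = 5 (K = 5*1 = 5)
K - 141*(-37/N + 33/23) = 5 - 141*(-37/(-63) + 33/23) = 5 - 141*(-37*(-1/63) + 33*(1/23)) = 5 - 141*(37/63 + 33/23) = 5 - 141*2930/1449 = 5 - 137710/483 = -135295/483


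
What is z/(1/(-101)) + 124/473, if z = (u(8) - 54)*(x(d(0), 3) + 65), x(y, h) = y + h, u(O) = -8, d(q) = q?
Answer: 201411092/473 ≈ 4.2582e+5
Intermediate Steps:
x(y, h) = h + y
z = -4216 (z = (-8 - 54)*((3 + 0) + 65) = -62*(3 + 65) = -62*68 = -4216)
z/(1/(-101)) + 124/473 = -4216/(1/(-101)) + 124/473 = -4216/(-1/101) + 124*(1/473) = -4216*(-101) + 124/473 = 425816 + 124/473 = 201411092/473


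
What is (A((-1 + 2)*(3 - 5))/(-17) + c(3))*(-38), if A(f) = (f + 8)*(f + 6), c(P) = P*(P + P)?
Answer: -10716/17 ≈ -630.35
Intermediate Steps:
c(P) = 2*P² (c(P) = P*(2*P) = 2*P²)
A(f) = (6 + f)*(8 + f) (A(f) = (8 + f)*(6 + f) = (6 + f)*(8 + f))
(A((-1 + 2)*(3 - 5))/(-17) + c(3))*(-38) = ((48 + ((-1 + 2)*(3 - 5))² + 14*((-1 + 2)*(3 - 5)))/(-17) + 2*3²)*(-38) = ((48 + (1*(-2))² + 14*(1*(-2)))*(-1/17) + 2*9)*(-38) = ((48 + (-2)² + 14*(-2))*(-1/17) + 18)*(-38) = ((48 + 4 - 28)*(-1/17) + 18)*(-38) = (24*(-1/17) + 18)*(-38) = (-24/17 + 18)*(-38) = (282/17)*(-38) = -10716/17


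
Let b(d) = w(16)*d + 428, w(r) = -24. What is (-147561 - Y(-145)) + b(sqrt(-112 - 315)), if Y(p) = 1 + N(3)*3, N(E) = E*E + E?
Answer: -147170 - 24*I*sqrt(427) ≈ -1.4717e+5 - 495.94*I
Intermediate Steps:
N(E) = E + E**2 (N(E) = E**2 + E = E + E**2)
Y(p) = 37 (Y(p) = 1 + (3*(1 + 3))*3 = 1 + (3*4)*3 = 1 + 12*3 = 1 + 36 = 37)
b(d) = 428 - 24*d (b(d) = -24*d + 428 = 428 - 24*d)
(-147561 - Y(-145)) + b(sqrt(-112 - 315)) = (-147561 - 1*37) + (428 - 24*sqrt(-112 - 315)) = (-147561 - 37) + (428 - 24*I*sqrt(427)) = -147598 + (428 - 24*I*sqrt(427)) = -147170 - 24*I*sqrt(427)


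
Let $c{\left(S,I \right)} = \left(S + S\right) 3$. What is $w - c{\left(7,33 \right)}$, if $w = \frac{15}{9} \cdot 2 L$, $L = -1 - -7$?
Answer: $-22$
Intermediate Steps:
$c{\left(S,I \right)} = 6 S$ ($c{\left(S,I \right)} = 2 S 3 = 6 S$)
$L = 6$ ($L = -1 + 7 = 6$)
$w = 20$ ($w = \frac{15}{9} \cdot 2 \cdot 6 = 15 \cdot \frac{1}{9} \cdot 2 \cdot 6 = \frac{5}{3} \cdot 2 \cdot 6 = \frac{10}{3} \cdot 6 = 20$)
$w - c{\left(7,33 \right)} = 20 - 6 \cdot 7 = 20 - 42 = -22$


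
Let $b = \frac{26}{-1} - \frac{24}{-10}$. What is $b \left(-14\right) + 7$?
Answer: $\frac{1687}{5} \approx 337.4$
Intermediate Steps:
$b = - \frac{118}{5}$ ($b = 26 \left(-1\right) - - \frac{12}{5} = -26 + \frac{12}{5} = - \frac{118}{5} \approx -23.6$)
$b \left(-14\right) + 7 = \left(- \frac{118}{5}\right) \left(-14\right) + 7 = \frac{1652}{5} + 7 = \frac{1687}{5}$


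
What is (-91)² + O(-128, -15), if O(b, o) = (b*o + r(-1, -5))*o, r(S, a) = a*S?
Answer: -20594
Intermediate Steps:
r(S, a) = S*a
O(b, o) = o*(5 + b*o) (O(b, o) = (b*o - 1*(-5))*o = (b*o + 5)*o = (5 + b*o)*o = o*(5 + b*o))
(-91)² + O(-128, -15) = (-91)² - 15*(5 - 128*(-15)) = 8281 - 15*(5 + 1920) = 8281 - 15*1925 = 8281 - 28875 = -20594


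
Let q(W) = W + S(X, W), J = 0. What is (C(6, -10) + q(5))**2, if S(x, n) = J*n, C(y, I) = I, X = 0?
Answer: 25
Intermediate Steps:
S(x, n) = 0 (S(x, n) = 0*n = 0)
q(W) = W (q(W) = W + 0 = W)
(C(6, -10) + q(5))**2 = (-10 + 5)**2 = (-5)**2 = 25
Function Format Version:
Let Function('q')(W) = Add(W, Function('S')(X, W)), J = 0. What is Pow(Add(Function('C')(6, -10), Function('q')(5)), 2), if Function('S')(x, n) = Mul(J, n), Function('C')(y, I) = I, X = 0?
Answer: 25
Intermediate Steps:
Function('S')(x, n) = 0 (Function('S')(x, n) = Mul(0, n) = 0)
Function('q')(W) = W (Function('q')(W) = Add(W, 0) = W)
Pow(Add(Function('C')(6, -10), Function('q')(5)), 2) = Pow(Add(-10, 5), 2) = Pow(-5, 2) = 25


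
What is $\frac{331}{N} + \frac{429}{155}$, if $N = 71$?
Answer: $\frac{81764}{11005} \approx 7.4297$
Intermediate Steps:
$\frac{331}{N} + \frac{429}{155} = \frac{331}{71} + \frac{429}{155} = \frac{81764}{11005}$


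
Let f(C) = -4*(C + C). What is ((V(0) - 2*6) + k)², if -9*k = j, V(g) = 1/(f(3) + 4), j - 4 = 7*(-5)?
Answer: 2399401/32400 ≈ 74.056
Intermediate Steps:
f(C) = -8*C
j = -31 (j = 4 + 7*(-5) = 4 - 35 = -31)
V(g) = -1/20 (V(g) = 1/(-8*3 + 4) = 1/(-24 + 4) = 1/(-20) = -1/20)
k = 31/9 (k = -⅑*(-31) = 31/9 ≈ 3.4444)
((V(0) - 2*6) + k)² = ((-1/20 - 2*6) + 31/9)² = ((-1/20 - 1*12) + 31/9)² = ((-1/20 - 12) + 31/9)² = (-241/20 + 31/9)² = (-1549/180)² = 2399401/32400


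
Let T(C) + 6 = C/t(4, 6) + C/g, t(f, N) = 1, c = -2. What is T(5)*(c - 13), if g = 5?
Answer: 0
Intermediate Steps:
T(C) = -6 + 6*C/5 (T(C) = -6 + (C/1 + C/5) = -6 + (C*1 + C*(⅕)) = -6 + (C + C/5) = -6 + 6*C/5)
T(5)*(c - 13) = (-6 + (6/5)*5)*(-2 - 13) = (-6 + 6)*(-15) = 0*(-15) = 0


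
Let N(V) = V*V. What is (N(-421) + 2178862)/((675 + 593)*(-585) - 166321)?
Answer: -2356103/908101 ≈ -2.5945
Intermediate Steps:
N(V) = V**2
(N(-421) + 2178862)/((675 + 593)*(-585) - 166321) = ((-421)**2 + 2178862)/((675 + 593)*(-585) - 166321) = (177241 + 2178862)/(1268*(-585) - 166321) = 2356103/(-741780 - 166321) = 2356103/(-908101) = 2356103*(-1/908101) = -2356103/908101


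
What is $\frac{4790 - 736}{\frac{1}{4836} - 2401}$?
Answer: $- \frac{19605144}{11611235} \approx -1.6885$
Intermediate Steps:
$\frac{4790 - 736}{\frac{1}{4836} - 2401} = \frac{4054}{\frac{1}{4836} - 2401} = \frac{4054}{- \frac{11611235}{4836}} = 4054 \left(- \frac{4836}{11611235}\right) = - \frac{19605144}{11611235}$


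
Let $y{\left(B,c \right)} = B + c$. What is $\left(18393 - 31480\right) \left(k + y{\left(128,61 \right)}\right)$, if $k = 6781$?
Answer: $-91216390$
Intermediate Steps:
$\left(18393 - 31480\right) \left(k + y{\left(128,61 \right)}\right) = \left(18393 - 31480\right) \left(6781 + \left(128 + 61\right)\right) = - 13087 \left(6781 + 189\right) = \left(-13087\right) 6970 = -91216390$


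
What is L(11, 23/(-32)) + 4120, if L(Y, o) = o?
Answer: 131817/32 ≈ 4119.3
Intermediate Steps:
L(11, 23/(-32)) + 4120 = 23/(-32) + 4120 = 23*(-1/32) + 4120 = -23/32 + 4120 = 131817/32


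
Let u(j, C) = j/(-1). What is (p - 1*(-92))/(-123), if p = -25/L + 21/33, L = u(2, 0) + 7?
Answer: -964/1353 ≈ -0.71249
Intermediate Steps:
u(j, C) = -j (u(j, C) = j*(-1) = -j)
L = 5 (L = -1*2 + 7 = -2 + 7 = 5)
p = -48/11 (p = -25/5 + 21/33 = -25*⅕ + 21*(1/33) = -5 + 7/11 = -48/11 ≈ -4.3636)
(p - 1*(-92))/(-123) = (-48/11 - 1*(-92))/(-123) = (-48/11 + 92)*(-1/123) = (964/11)*(-1/123) = -964/1353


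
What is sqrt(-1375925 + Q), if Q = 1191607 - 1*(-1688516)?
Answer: sqrt(1504198) ≈ 1226.5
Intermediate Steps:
Q = 2880123 (Q = 1191607 + 1688516 = 2880123)
sqrt(-1375925 + Q) = sqrt(-1375925 + 2880123) = sqrt(1504198)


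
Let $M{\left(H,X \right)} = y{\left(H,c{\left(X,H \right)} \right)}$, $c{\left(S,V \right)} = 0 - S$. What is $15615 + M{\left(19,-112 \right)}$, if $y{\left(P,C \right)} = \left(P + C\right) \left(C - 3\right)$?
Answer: $29894$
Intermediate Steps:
$c{\left(S,V \right)} = - S$
$y{\left(P,C \right)} = \left(-3 + C\right) \left(C + P\right)$ ($y{\left(P,C \right)} = \left(C + P\right) \left(-3 + C\right) = \left(-3 + C\right) \left(C + P\right)$)
$M{\left(H,X \right)} = X^{2} - 3 H + 3 X - H X$ ($M{\left(H,X \right)} = \left(- X\right)^{2} - 3 \left(- X\right) - 3 H + - X H = X^{2} + 3 X - 3 H - H X = X^{2} - 3 H + 3 X - H X$)
$15615 + M{\left(19,-112 \right)} = 15615 + \left(\left(-112\right)^{2} - 57 + 3 \left(-112\right) - 19 \left(-112\right)\right) = 15615 + \left(12544 - 57 - 336 + 2128\right) = 15615 + 14279 = 29894$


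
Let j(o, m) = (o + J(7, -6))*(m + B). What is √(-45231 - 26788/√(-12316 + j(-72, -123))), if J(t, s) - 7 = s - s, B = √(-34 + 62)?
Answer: √(-45231*√(4321 + 130*√7) + 26788*I)/(4321 + 130*√7)^(¼) ≈ 0.92207 + 212.68*I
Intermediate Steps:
B = 2*√7 (B = √28 = 2*√7 ≈ 5.2915)
J(t, s) = 7 (J(t, s) = 7 + (s - s) = 7 + 0 = 7)
j(o, m) = (7 + o)*(m + 2*√7) (j(o, m) = (o + 7)*(m + 2*√7) = (7 + o)*(m + 2*√7))
√(-45231 - 26788/√(-12316 + j(-72, -123))) = √(-45231 - 26788/√(-12316 + (7*(-123) + 14*√7 - 123*(-72) + 2*(-72)*√7))) = √(-45231 - 26788/√(-12316 + (-861 + 14*√7 + 8856 - 144*√7))) = √(-45231 - 26788/√(-12316 + (7995 - 130*√7))) = √(-45231 - 26788/√(-4321 - 130*√7))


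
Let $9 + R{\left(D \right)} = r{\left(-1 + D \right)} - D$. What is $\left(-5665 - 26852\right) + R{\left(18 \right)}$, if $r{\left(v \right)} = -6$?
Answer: $-32550$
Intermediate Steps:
$R{\left(D \right)} = -15 - D$ ($R{\left(D \right)} = -9 - \left(6 + D\right) = -15 - D$)
$\left(-5665 - 26852\right) + R{\left(18 \right)} = \left(-5665 - 26852\right) - 33 = -32517 - 33 = -32550$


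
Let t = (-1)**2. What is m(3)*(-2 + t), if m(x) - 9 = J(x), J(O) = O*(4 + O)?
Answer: -30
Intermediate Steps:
m(x) = 9 + x*(4 + x)
t = 1
m(3)*(-2 + t) = (9 + 3*(4 + 3))*(-2 + 1) = (9 + 3*7)*(-1) = (9 + 21)*(-1) = 30*(-1) = -30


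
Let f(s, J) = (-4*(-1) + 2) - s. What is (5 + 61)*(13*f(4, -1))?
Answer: 1716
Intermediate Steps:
f(s, J) = 6 - s (f(s, J) = (4 + 2) - s = 6 - s)
(5 + 61)*(13*f(4, -1)) = (5 + 61)*(13*(6 - 1*4)) = 66*(13*(6 - 4)) = 66*(13*2) = 66*26 = 1716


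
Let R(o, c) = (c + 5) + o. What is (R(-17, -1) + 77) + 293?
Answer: 357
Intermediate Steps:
R(o, c) = 5 + c + o (R(o, c) = (5 + c) + o = 5 + c + o)
(R(-17, -1) + 77) + 293 = ((5 - 1 - 17) + 77) + 293 = (-13 + 77) + 293 = 64 + 293 = 357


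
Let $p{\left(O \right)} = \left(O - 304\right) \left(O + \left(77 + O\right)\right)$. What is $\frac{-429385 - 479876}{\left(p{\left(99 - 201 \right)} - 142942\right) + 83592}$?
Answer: $\frac{303087}{2596} \approx 116.75$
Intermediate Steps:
$p{\left(O \right)} = \left(-304 + O\right) \left(77 + 2 O\right)$
$\frac{-429385 - 479876}{\left(p{\left(99 - 201 \right)} - 142942\right) + 83592} = \frac{-429385 - 479876}{\left(\left(-23408 - 531 \left(99 - 201\right) + 2 \left(99 - 201\right)^{2}\right) - 142942\right) + 83592} = - \frac{909261}{\left(\left(-23408 - -54162 + 2 \left(-102\right)^{2}\right) - 142942\right) + 83592} = - \frac{909261}{\left(\left(-23408 + 54162 + 2 \cdot 10404\right) - 142942\right) + 83592} = - \frac{909261}{\left(\left(-23408 + 54162 + 20808\right) - 142942\right) + 83592} = - \frac{909261}{\left(51562 - 142942\right) + 83592} = - \frac{909261}{-91380 + 83592} = - \frac{909261}{-7788} = \left(-909261\right) \left(- \frac{1}{7788}\right) = \frac{303087}{2596}$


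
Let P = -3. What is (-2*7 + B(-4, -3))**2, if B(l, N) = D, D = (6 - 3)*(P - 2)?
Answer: 841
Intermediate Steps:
D = -15 (D = (6 - 3)*(-3 - 2) = 3*(-5) = -15)
B(l, N) = -15
(-2*7 + B(-4, -3))**2 = (-2*7 - 15)**2 = (-14 - 15)**2 = (-29)**2 = 841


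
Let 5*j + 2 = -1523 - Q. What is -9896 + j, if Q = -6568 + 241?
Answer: -44678/5 ≈ -8935.6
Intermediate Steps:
Q = -6327
j = 4802/5 (j = -2/5 + (-1523 - 1*(-6327))/5 = -2/5 + (-1523 + 6327)/5 = -2/5 + (1/5)*4804 = -2/5 + 4804/5 = 4802/5 ≈ 960.40)
-9896 + j = -9896 + 4802/5 = -44678/5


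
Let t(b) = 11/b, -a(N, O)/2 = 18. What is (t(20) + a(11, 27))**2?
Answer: 502681/400 ≈ 1256.7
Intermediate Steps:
a(N, O) = -36 (a(N, O) = -2*18 = -36)
(t(20) + a(11, 27))**2 = (11/20 - 36)**2 = (-709/20)**2 = 502681/400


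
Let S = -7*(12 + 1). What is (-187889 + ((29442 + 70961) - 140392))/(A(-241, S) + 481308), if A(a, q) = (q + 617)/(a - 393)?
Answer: -10319618/21796339 ≈ -0.47346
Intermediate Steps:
S = -91 (S = -7*13 = -91)
A(a, q) = (617 + q)/(-393 + a)
(-187889 + ((29442 + 70961) - 140392))/(A(-241, S) + 481308) = (-187889 + ((29442 + 70961) - 140392))/((617 - 91)/(-393 - 241) + 481308) = (-187889 + (100403 - 140392))/(526/(-634) + 481308) = (-187889 - 39989)/(-1/634*526 + 481308) = -227878/(-263/317 + 481308) = -227878/152574373/317 = -227878*317/152574373 = -10319618/21796339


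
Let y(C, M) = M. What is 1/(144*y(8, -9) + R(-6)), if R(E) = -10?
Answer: -1/1306 ≈ -0.00076570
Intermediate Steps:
1/(144*y(8, -9) + R(-6)) = 1/(144*(-9) - 10) = 1/(-1296 - 10) = 1/(-1306) = -1/1306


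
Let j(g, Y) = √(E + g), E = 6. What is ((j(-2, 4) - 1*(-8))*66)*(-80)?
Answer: -52800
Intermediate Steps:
j(g, Y) = √(6 + g)
((j(-2, 4) - 1*(-8))*66)*(-80) = ((√(6 - 2) - 1*(-8))*66)*(-80) = ((√4 + 8)*66)*(-80) = ((2 + 8)*66)*(-80) = (10*66)*(-80) = 660*(-80) = -52800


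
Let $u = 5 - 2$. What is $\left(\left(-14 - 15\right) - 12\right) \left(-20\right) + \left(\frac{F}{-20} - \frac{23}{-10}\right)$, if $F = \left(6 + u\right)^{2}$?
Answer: $\frac{3273}{4} \approx 818.25$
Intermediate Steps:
$u = 3$ ($u = 5 - 2 = 3$)
$F = 81$ ($F = \left(6 + 3\right)^{2} = 9^{2} = 81$)
$\left(\left(-14 - 15\right) - 12\right) \left(-20\right) + \left(\frac{F}{-20} - \frac{23}{-10}\right) = \left(\left(-14 - 15\right) - 12\right) \left(-20\right) + \left(\frac{81}{-20} - \frac{23}{-10}\right) = \left(-29 - 12\right) \left(-20\right) + \left(81 \left(- \frac{1}{20}\right) - - \frac{23}{10}\right) = \left(-41\right) \left(-20\right) + \left(- \frac{81}{20} + \frac{23}{10}\right) = 820 - \frac{7}{4} = \frac{3273}{4}$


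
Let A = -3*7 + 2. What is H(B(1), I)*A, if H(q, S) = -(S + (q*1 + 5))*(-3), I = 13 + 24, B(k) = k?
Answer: -2451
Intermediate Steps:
A = -19 (A = -21 + 2 = -19)
I = 37
H(q, S) = 15 + 3*S + 3*q (H(q, S) = -(S + (q + 5))*(-3) = -(S + (5 + q))*(-3) = -(5 + S + q)*(-3) = -(-15 - 3*S - 3*q) = 15 + 3*S + 3*q)
H(B(1), I)*A = (15 + 3*37 + 3*1)*(-19) = (15 + 111 + 3)*(-19) = 129*(-19) = -2451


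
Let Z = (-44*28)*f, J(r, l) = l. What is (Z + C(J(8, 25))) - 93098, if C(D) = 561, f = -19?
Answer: -69129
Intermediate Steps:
Z = 23408 (Z = -44*28*(-19) = -1232*(-19) = 23408)
(Z + C(J(8, 25))) - 93098 = (23408 + 561) - 93098 = 23969 - 93098 = -69129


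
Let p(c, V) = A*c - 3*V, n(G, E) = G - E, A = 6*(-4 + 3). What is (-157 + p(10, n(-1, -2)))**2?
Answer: 48400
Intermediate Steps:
A = -6 (A = 6*(-1) = -6)
p(c, V) = -6*c - 3*V
(-157 + p(10, n(-1, -2)))**2 = (-157 + (-6*10 - 3*(-1 - 1*(-2))))**2 = (-157 + (-60 - 3*(-1 + 2)))**2 = (-157 + (-60 - 3*1))**2 = (-157 + (-60 - 3))**2 = (-157 - 63)**2 = (-220)**2 = 48400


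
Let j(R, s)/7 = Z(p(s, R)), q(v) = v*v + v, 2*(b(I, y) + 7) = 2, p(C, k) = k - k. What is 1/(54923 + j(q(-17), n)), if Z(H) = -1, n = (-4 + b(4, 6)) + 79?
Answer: 1/54916 ≈ 1.8210e-5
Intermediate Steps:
p(C, k) = 0
b(I, y) = -6 (b(I, y) = -7 + (½)*2 = -7 + 1 = -6)
q(v) = v + v² (q(v) = v² + v = v + v²)
n = 69 (n = (-4 - 6) + 79 = -10 + 79 = 69)
j(R, s) = -7 (j(R, s) = 7*(-1) = -7)
1/(54923 + j(q(-17), n)) = 1/(54923 - 7) = 1/54916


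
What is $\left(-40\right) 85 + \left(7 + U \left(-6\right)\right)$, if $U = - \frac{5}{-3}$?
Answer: $-3403$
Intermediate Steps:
$U = \frac{5}{3}$ ($U = \left(-5\right) \left(- \frac{1}{3}\right) = \frac{5}{3} \approx 1.6667$)
$\left(-40\right) 85 + \left(7 + U \left(-6\right)\right) = \left(-40\right) 85 + \left(7 + \frac{5}{3} \left(-6\right)\right) = -3400 + \left(7 - 10\right) = -3400 - 3 = -3403$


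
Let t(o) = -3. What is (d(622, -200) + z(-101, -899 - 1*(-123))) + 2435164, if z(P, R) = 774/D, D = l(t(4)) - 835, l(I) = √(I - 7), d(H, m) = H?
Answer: 339662921084/139447 - 774*I*√10/697235 ≈ 2.4358e+6 - 0.0035104*I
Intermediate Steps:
l(I) = √(-7 + I)
D = -835 + I*√10 (D = √(-7 - 3) - 835 = √(-10) - 835 = I*√10 - 835 = -835 + I*√10 ≈ -835.0 + 3.1623*I)
z(P, R) = 774/(-835 + I*√10)
(d(622, -200) + z(-101, -899 - 1*(-123))) + 2435164 = (622 + (-129258/139447 - 774*I*√10/697235)) + 2435164 = (86606776/139447 - 774*I*√10/697235) + 2435164 = 339662921084/139447 - 774*I*√10/697235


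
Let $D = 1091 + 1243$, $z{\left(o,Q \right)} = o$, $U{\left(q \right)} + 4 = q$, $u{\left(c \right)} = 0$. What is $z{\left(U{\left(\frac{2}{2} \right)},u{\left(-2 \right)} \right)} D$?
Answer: $-7002$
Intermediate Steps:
$U{\left(q \right)} = -4 + q$
$D = 2334$
$z{\left(U{\left(\frac{2}{2} \right)},u{\left(-2 \right)} \right)} D = \left(-4 + \frac{2}{2}\right) 2334 = \left(-4 + 2 \cdot \frac{1}{2}\right) 2334 = \left(-4 + 1\right) 2334 = \left(-3\right) 2334 = -7002$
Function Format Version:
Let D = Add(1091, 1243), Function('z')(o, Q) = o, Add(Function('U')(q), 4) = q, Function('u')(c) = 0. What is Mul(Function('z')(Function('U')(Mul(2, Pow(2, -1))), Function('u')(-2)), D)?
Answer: -7002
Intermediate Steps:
Function('U')(q) = Add(-4, q)
D = 2334
Mul(Function('z')(Function('U')(Mul(2, Pow(2, -1))), Function('u')(-2)), D) = Mul(Add(-4, Mul(2, Pow(2, -1))), 2334) = Mul(Add(-4, Mul(2, Rational(1, 2))), 2334) = Mul(Add(-4, 1), 2334) = Mul(-3, 2334) = -7002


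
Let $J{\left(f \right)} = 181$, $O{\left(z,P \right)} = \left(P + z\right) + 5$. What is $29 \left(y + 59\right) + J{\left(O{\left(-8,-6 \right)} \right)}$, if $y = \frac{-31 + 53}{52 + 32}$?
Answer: $\frac{79783}{42} \approx 1899.6$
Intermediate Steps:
$y = \frac{11}{42}$ ($y = \frac{22}{84} = 22 \cdot \frac{1}{84} = \frac{11}{42} \approx 0.2619$)
$O{\left(z,P \right)} = 5 + P + z$
$29 \left(y + 59\right) + J{\left(O{\left(-8,-6 \right)} \right)} = 29 \left(\frac{11}{42} + 59\right) + 181 = 29 \cdot \frac{2489}{42} + 181 = \frac{72181}{42} + 181 = \frac{79783}{42}$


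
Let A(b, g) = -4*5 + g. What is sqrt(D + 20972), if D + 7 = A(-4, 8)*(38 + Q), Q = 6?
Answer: sqrt(20437) ≈ 142.96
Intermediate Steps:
A(b, g) = -20 + g
D = -535 (D = -7 + (-20 + 8)*(38 + 6) = -7 - 12*44 = -7 - 528 = -535)
sqrt(D + 20972) = sqrt(-535 + 20972) = sqrt(20437)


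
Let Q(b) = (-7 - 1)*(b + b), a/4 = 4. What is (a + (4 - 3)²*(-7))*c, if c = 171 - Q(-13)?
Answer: -333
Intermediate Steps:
a = 16 (a = 4*4 = 16)
Q(b) = -16*b
c = -37 (c = 171 - (-16)*(-13) = 171 - 1*208 = 171 - 208 = -37)
(a + (4 - 3)²*(-7))*c = (16 + (4 - 3)²*(-7))*(-37) = (16 + 1²*(-7))*(-37) = (16 + 1*(-7))*(-37) = (16 - 7)*(-37) = 9*(-37) = -333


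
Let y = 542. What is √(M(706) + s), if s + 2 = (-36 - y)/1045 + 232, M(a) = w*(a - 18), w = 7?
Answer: 2*√1377438535/1045 ≈ 71.031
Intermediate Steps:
M(a) = -126 + 7*a (M(a) = 7*(a - 18) = 7*(-18 + a) = -126 + 7*a)
s = 239772/1045 (s = -2 + ((-36 - 1*542)/1045 + 232) = -2 + ((-36 - 542)/1045 + 232) = -2 + ((1/1045)*(-578) + 232) = -2 + (-578/1045 + 232) = -2 + 241862/1045 = 239772/1045 ≈ 229.45)
√(M(706) + s) = √((-126 + 7*706) + 239772/1045) = √((-126 + 4942) + 239772/1045) = √(4816 + 239772/1045) = √(5272492/1045) = 2*√1377438535/1045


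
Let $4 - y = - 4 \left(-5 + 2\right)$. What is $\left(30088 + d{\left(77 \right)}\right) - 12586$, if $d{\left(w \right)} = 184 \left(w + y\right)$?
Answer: $30198$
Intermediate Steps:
$y = -8$ ($y = 4 - - 4 \left(-5 + 2\right) = 4 - \left(-4\right) \left(-3\right) = 4 - 12 = -8$)
$d{\left(w \right)} = -1472 + 184 w$ ($d{\left(w \right)} = 184 \left(w - 8\right) = 184 \left(-8 + w\right) = -1472 + 184 w$)
$\left(30088 + d{\left(77 \right)}\right) - 12586 = \left(30088 + \left(-1472 + 184 \cdot 77\right)\right) - 12586 = \left(30088 + \left(-1472 + 14168\right)\right) - 12586 = \left(30088 + 12696\right) - 12586 = 42784 - 12586 = 30198$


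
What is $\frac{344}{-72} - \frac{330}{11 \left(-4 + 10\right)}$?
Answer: $- \frac{88}{9} \approx -9.7778$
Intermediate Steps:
$\frac{344}{-72} - \frac{330}{11 \left(-4 + 10\right)} = 344 \left(- \frac{1}{72}\right) - \frac{330}{11 \cdot 6} = - \frac{43}{9} - \frac{330}{66} = - \frac{43}{9} - 5 = - \frac{88}{9}$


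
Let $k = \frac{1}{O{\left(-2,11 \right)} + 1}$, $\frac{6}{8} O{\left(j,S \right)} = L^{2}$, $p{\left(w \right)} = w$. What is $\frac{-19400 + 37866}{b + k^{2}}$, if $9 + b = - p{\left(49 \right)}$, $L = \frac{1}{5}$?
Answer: $- \frac{115246306}{356353} \approx -323.4$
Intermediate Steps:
$L = \frac{1}{5} \approx 0.2$
$O{\left(j,S \right)} = \frac{4}{75}$ ($O{\left(j,S \right)} = \frac{4}{3 \cdot 25} = \frac{4}{3} \cdot \frac{1}{25} = \frac{4}{75}$)
$b = -58$ ($b = -9 - 49 = -58$)
$k = \frac{75}{79}$ ($k = \frac{1}{\frac{4}{75} + 1} = \frac{1}{\frac{79}{75}} = \frac{75}{79} \approx 0.94937$)
$\frac{-19400 + 37866}{b + k^{2}} = \frac{-19400 + 37866}{-58 + \left(\frac{75}{79}\right)^{2}} = \frac{18466}{-58 + \frac{5625}{6241}} = \frac{18466}{- \frac{356353}{6241}} = 18466 \left(- \frac{6241}{356353}\right) = - \frac{115246306}{356353}$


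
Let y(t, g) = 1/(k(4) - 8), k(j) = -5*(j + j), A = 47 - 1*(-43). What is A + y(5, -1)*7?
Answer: 4313/48 ≈ 89.854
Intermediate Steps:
A = 90 (A = 47 + 43 = 90)
k(j) = -10*j
y(t, g) = -1/48 (y(t, g) = 1/(-10*4 - 8) = 1/(-40 - 8) = 1/(-48) = -1/48)
A + y(5, -1)*7 = 90 - 1/48*7 = 90 - 7/48 = 4313/48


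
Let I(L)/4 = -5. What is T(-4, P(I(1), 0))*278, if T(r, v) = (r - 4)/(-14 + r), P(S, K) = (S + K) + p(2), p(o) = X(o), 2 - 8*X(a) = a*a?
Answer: 1112/9 ≈ 123.56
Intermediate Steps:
X(a) = ¼ - a²/8 (X(a) = ¼ - a*a/8 = ¼ - a²/8)
p(o) = ¼ - o²/8
I(L) = -20 (I(L) = 4*(-5) = -20)
P(S, K) = -¼ + K + S (P(S, K) = (S + K) + (¼ - ⅛*2²) = (K + S) + (¼ - ⅛*4) = (K + S) + (¼ - ½) = (K + S) - ¼ = -¼ + K + S)
T(r, v) = (-4 + r)/(-14 + r)
T(-4, P(I(1), 0))*278 = ((-4 - 4)/(-14 - 4))*278 = (-8/(-18))*278 = -1/18*(-8)*278 = (4/9)*278 = 1112/9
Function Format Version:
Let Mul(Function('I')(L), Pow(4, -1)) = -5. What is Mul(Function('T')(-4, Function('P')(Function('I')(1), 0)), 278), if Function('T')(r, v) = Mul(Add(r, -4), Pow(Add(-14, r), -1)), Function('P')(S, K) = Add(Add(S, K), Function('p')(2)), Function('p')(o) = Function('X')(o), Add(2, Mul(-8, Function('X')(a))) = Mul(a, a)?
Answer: Rational(1112, 9) ≈ 123.56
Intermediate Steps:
Function('X')(a) = Add(Rational(1, 4), Mul(Rational(-1, 8), Pow(a, 2))) (Function('X')(a) = Add(Rational(1, 4), Mul(Rational(-1, 8), Mul(a, a))) = Add(Rational(1, 4), Mul(Rational(-1, 8), Pow(a, 2))))
Function('p')(o) = Add(Rational(1, 4), Mul(Rational(-1, 8), Pow(o, 2)))
Function('I')(L) = -20 (Function('I')(L) = Mul(4, -5) = -20)
Function('P')(S, K) = Add(Rational(-1, 4), K, S) (Function('P')(S, K) = Add(Add(S, K), Add(Rational(1, 4), Mul(Rational(-1, 8), Pow(2, 2)))) = Add(Add(K, S), Add(Rational(1, 4), Mul(Rational(-1, 8), 4))) = Add(Add(K, S), Add(Rational(1, 4), Rational(-1, 2))) = Add(Add(K, S), Rational(-1, 4)) = Add(Rational(-1, 4), K, S))
Function('T')(r, v) = Mul(Pow(Add(-14, r), -1), Add(-4, r)) (Function('T')(r, v) = Mul(Add(-4, r), Pow(Add(-14, r), -1)) = Mul(Pow(Add(-14, r), -1), Add(-4, r)))
Mul(Function('T')(-4, Function('P')(Function('I')(1), 0)), 278) = Mul(Mul(Pow(Add(-14, -4), -1), Add(-4, -4)), 278) = Mul(Mul(Pow(-18, -1), -8), 278) = Mul(Mul(Rational(-1, 18), -8), 278) = Mul(Rational(4, 9), 278) = Rational(1112, 9)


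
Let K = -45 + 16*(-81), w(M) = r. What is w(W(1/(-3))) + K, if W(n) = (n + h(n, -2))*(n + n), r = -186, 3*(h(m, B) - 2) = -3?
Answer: -1527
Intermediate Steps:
h(m, B) = 1 (h(m, B) = 2 + (⅓)*(-3) = 2 - 1 = 1)
W(n) = 2*n*(1 + n) (W(n) = (n + 1)*(n + n) = (1 + n)*(2*n) = 2*n*(1 + n))
w(M) = -186
K = -1341 (K = -45 - 1296 = -1341)
w(W(1/(-3))) + K = -186 - 1341 = -1527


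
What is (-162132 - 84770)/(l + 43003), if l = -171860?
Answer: 246902/128857 ≈ 1.9161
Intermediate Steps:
(-162132 - 84770)/(l + 43003) = (-162132 - 84770)/(-171860 + 43003) = -246902/(-128857) = -246902*(-1/128857) = 246902/128857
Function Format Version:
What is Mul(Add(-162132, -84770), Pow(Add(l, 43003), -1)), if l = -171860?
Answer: Rational(246902, 128857) ≈ 1.9161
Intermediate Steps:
Mul(Add(-162132, -84770), Pow(Add(l, 43003), -1)) = Mul(Add(-162132, -84770), Pow(Add(-171860, 43003), -1)) = Mul(-246902, Pow(-128857, -1)) = Mul(-246902, Rational(-1, 128857)) = Rational(246902, 128857)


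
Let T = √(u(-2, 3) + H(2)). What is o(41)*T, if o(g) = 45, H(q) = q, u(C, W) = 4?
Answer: 45*√6 ≈ 110.23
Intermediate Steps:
T = √6 (T = √(4 + 2) = √6 ≈ 2.4495)
o(41)*T = 45*√6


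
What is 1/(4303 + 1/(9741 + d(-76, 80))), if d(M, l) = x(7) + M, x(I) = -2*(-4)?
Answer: 9673/41622920 ≈ 0.00023240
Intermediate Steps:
x(I) = 8
d(M, l) = 8 + M
1/(4303 + 1/(9741 + d(-76, 80))) = 1/(4303 + 1/(9741 + (8 - 76))) = 1/(4303 + 1/(9741 - 68)) = 1/(4303 + 1/9673) = 1/(41622920/9673) = 9673/41622920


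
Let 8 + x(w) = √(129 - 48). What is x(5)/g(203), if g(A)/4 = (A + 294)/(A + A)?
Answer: 29/142 ≈ 0.20423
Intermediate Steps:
x(w) = 1 (x(w) = -8 + √(129 - 48) = -8 + √81 = -8 + 9 = 1)
g(A) = 2*(294 + A)/A (g(A) = 4*((A + 294)/(A + A)) = 4*((294 + A)/((2*A))) = 4*((294 + A)*(1/(2*A))) = 4*((294 + A)/(2*A)) = 2*(294 + A)/A)
x(5)/g(203) = 1/(2 + 588/203) = 1/(2 + 588*(1/203)) = 1/(2 + 84/29) = 1/(142/29) = 1*(29/142) = 29/142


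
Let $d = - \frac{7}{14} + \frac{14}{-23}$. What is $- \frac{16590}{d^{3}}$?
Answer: $\frac{538268080}{44217} \approx 12173.0$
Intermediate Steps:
$d = - \frac{51}{46}$ ($d = \left(-7\right) \frac{1}{14} + 14 \left(- \frac{1}{23}\right) = - \frac{1}{2} - \frac{14}{23} = - \frac{51}{46} \approx -1.1087$)
$- \frac{16590}{d^{3}} = - \frac{16590}{\left(- \frac{51}{46}\right)^{3}} = - \frac{16590}{- \frac{132651}{97336}} = \left(-16590\right) \left(- \frac{97336}{132651}\right) = \frac{538268080}{44217}$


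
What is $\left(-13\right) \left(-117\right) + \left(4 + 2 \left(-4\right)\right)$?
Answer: $1517$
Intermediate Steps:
$\left(-13\right) \left(-117\right) + \left(4 + 2 \left(-4\right)\right) = 1521 + \left(4 - 8\right) = 1521 - 4 = 1517$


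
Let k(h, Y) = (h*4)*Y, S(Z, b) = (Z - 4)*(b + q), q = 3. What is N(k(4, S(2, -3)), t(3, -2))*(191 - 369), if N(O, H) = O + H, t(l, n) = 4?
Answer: -712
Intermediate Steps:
S(Z, b) = (-4 + Z)*(3 + b) (S(Z, b) = (Z - 4)*(b + 3) = (-4 + Z)*(3 + b))
k(h, Y) = 4*Y*h (k(h, Y) = (4*h)*Y = 4*Y*h)
N(O, H) = H + O
N(k(4, S(2, -3)), t(3, -2))*(191 - 369) = (4 + 4*(-12 - 4*(-3) + 3*2 + 2*(-3))*4)*(191 - 369) = (4 + 4*(-12 + 12 + 6 - 6)*4)*(-178) = (4 + 4*0*4)*(-178) = (4 + 0)*(-178) = 4*(-178) = -712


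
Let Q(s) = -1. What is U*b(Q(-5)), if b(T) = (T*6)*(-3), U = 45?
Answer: 810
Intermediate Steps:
b(T) = -18*T (b(T) = (6*T)*(-3) = -18*T)
U*b(Q(-5)) = 45*(-18*(-1)) = 45*18 = 810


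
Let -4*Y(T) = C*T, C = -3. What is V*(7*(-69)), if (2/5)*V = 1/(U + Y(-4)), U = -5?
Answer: 2415/16 ≈ 150.94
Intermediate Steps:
Y(T) = 3*T/4 (Y(T) = -(-3)*T/4 = 3*T/4)
V = -5/16 (V = 5/(2*(-5 + (3/4)*(-4))) = 5/(2*(-5 - 3)) = (5/2)/(-8) = (5/2)*(-1/8) = -5/16 ≈ -0.31250)
V*(7*(-69)) = -35*(-69)/16 = -5/16*(-483) = 2415/16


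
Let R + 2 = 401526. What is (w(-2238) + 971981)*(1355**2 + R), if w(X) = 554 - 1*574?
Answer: 2174810363589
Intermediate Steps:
R = 401524 (R = -2 + 401526 = 401524)
w(X) = -20 (w(X) = 554 - 574 = -20)
(w(-2238) + 971981)*(1355**2 + R) = (-20 + 971981)*(1355**2 + 401524) = 971961*(1836025 + 401524) = 971961*2237549 = 2174810363589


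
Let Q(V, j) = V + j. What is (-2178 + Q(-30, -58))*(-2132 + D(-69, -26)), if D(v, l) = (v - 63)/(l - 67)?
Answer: 149664768/31 ≈ 4.8279e+6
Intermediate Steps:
D(v, l) = (-63 + v)/(-67 + l)
(-2178 + Q(-30, -58))*(-2132 + D(-69, -26)) = (-2178 + (-30 - 58))*(-2132 + (-63 - 69)/(-67 - 26)) = (-2178 - 88)*(-2132 - 132/(-93)) = -2266*(-2132 - 1/93*(-132)) = -2266*(-2132 + 44/31) = -2266*(-66048/31) = 149664768/31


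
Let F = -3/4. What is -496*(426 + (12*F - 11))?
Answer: -201376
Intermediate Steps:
F = -3/4 (F = -3*1/4 = -3/4 ≈ -0.75000)
-496*(426 + (12*F - 11)) = -496*(426 + (12*(-3/4) - 11)) = -496*(426 + (-9 - 11)) = -496*(426 - 20) = -496*406 = -201376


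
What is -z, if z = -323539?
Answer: 323539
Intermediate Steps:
-z = -1*(-323539) = 323539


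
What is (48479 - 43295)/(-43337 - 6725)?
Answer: -2592/25031 ≈ -0.10355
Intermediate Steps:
(48479 - 43295)/(-43337 - 6725) = 5184/(-50062) = 5184*(-1/50062) = -2592/25031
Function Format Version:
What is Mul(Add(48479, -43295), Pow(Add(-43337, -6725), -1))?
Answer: Rational(-2592, 25031) ≈ -0.10355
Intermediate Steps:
Mul(Add(48479, -43295), Pow(Add(-43337, -6725), -1)) = Mul(5184, Pow(-50062, -1)) = Mul(5184, Rational(-1, 50062)) = Rational(-2592, 25031)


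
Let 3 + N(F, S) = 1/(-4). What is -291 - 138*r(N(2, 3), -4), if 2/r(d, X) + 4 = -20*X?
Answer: -5598/19 ≈ -294.63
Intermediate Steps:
N(F, S) = -13/4 (N(F, S) = -3 + 1/(-4) = -3 - ¼ = -13/4)
r(d, X) = 2/(-4 - 20*X)
-291 - 138*r(N(2, 3), -4) = -291 - (-138)/(2 + 10*(-4)) = -291 - (-138)/(2 - 40) = -291 - (-138)/(-38) = -291 - (-138)*(-1)/38 = -291 - 138*1/38 = -291 - 69/19 = -5598/19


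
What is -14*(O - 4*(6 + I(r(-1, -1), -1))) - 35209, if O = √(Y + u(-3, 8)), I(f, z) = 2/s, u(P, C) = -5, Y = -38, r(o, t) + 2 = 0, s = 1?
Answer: -34761 - 14*I*√43 ≈ -34761.0 - 91.804*I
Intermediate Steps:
r(o, t) = -2 (r(o, t) = -2 + 0 = -2)
I(f, z) = 2 (I(f, z) = 2/1 = 2*1 = 2)
O = I*√43 (O = √(-38 - 5) = √(-43) = I*√43 ≈ 6.5574*I)
-14*(O - 4*(6 + I(r(-1, -1), -1))) - 35209 = -14*(I*√43 - 4*(6 + 2)) - 35209 = -14*(I*√43 - 4*8) - 35209 = -14*(I*√43 - 32) - 35209 = -14*(-32 + I*√43) - 35209 = (448 - 14*I*√43) - 35209 = -34761 - 14*I*√43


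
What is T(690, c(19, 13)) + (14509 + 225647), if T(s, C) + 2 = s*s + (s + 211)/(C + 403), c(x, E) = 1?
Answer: 289367517/404 ≈ 7.1626e+5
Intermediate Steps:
T(s, C) = -2 + s**2 + (211 + s)/(403 + C) (T(s, C) = -2 + (s*s + (s + 211)/(C + 403)) = -2 + (s**2 + (211 + s)/(403 + C)) = -2 + s**2 + (211 + s)/(403 + C))
T(690, c(19, 13)) + (14509 + 225647) = (-595 + 690 - 2*1 + 403*690**2 + 1*690**2)/(403 + 1) + (14509 + 225647) = (-595 + 690 - 2 + 403*476100 + 1*476100)/404 + 240156 = (-595 + 690 - 2 + 191868300 + 476100)/404 + 240156 = (1/404)*192344493 + 240156 = 192344493/404 + 240156 = 289367517/404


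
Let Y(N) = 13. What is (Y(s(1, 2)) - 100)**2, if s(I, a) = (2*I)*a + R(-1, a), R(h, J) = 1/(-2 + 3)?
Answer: 7569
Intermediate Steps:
R(h, J) = 1 (R(h, J) = 1/1 = 1)
s(I, a) = 1 + 2*I*a (s(I, a) = (2*I)*a + 1 = 2*I*a + 1 = 1 + 2*I*a)
(Y(s(1, 2)) - 100)**2 = (13 - 100)**2 = (-87)**2 = 7569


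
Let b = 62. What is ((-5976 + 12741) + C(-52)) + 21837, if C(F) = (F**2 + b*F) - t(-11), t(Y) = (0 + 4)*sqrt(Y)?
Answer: 28082 - 4*I*sqrt(11) ≈ 28082.0 - 13.266*I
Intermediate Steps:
t(Y) = 4*sqrt(Y)
C(F) = F**2 + 62*F - 4*I*sqrt(11) (C(F) = (F**2 + 62*F) - 4*sqrt(-11) = (F**2 + 62*F) - 4*I*sqrt(11) = F**2 + 62*F - 4*I*sqrt(11))
((-5976 + 12741) + C(-52)) + 21837 = ((-5976 + 12741) + ((-52)**2 + 62*(-52) - 4*I*sqrt(11))) + 21837 = (6765 + (2704 - 3224 - 4*I*sqrt(11))) + 21837 = (6765 + (-520 - 4*I*sqrt(11))) + 21837 = (6245 - 4*I*sqrt(11)) + 21837 = 28082 - 4*I*sqrt(11)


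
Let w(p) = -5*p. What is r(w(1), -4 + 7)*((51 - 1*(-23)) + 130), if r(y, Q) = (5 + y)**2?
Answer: 0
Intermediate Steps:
r(w(1), -4 + 7)*((51 - 1*(-23)) + 130) = (5 - 5*1)**2*((51 - 1*(-23)) + 130) = (5 - 5)**2*((51 + 23) + 130) = 0**2*(74 + 130) = 0*204 = 0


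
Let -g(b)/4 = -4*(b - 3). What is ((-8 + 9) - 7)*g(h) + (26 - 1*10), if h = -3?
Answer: 592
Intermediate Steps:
g(b) = -48 + 16*b (g(b) = -(-16)*(b - 3) = -(-16)*(-3 + b) = -4*(12 - 4*b) = -48 + 16*b)
((-8 + 9) - 7)*g(h) + (26 - 1*10) = ((-8 + 9) - 7)*(-48 + 16*(-3)) + (26 - 1*10) = (1 - 7)*(-48 - 48) + (26 - 10) = -6*(-96) + 16 = 576 + 16 = 592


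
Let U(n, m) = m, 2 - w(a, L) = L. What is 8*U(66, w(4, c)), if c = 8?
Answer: -48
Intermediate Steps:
w(a, L) = 2 - L
8*U(66, w(4, c)) = 8*(2 - 1*8) = 8*(2 - 8) = 8*(-6) = -48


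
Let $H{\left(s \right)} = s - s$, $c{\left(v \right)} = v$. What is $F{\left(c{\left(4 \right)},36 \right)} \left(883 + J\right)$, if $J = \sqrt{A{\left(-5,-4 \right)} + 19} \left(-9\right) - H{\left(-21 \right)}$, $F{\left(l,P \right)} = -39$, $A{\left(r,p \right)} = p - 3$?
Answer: $-34437 + 702 \sqrt{3} \approx -33221.0$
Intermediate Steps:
$A{\left(r,p \right)} = -3 + p$
$H{\left(s \right)} = 0$
$J = - 18 \sqrt{3}$ ($J = \sqrt{\left(-3 - 4\right) + 19} \left(-9\right) - 0 = \sqrt{-7 + 19} \left(-9\right) + 0 = \sqrt{12} \left(-9\right) + 0 = 2 \sqrt{3} \left(-9\right) + 0 = - 18 \sqrt{3} + 0 = - 18 \sqrt{3} \approx -31.177$)
$F{\left(c{\left(4 \right)},36 \right)} \left(883 + J\right) = - 39 \left(883 - 18 \sqrt{3}\right) = -34437 + 702 \sqrt{3}$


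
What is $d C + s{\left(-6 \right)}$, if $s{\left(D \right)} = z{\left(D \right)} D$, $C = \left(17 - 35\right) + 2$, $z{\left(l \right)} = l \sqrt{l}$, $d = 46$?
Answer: $-736 + 36 i \sqrt{6} \approx -736.0 + 88.182 i$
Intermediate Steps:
$z{\left(l \right)} = l^{\frac{3}{2}}$
$C = -16$ ($C = -18 + 2 = -16$)
$s{\left(D \right)} = D^{\frac{5}{2}}$ ($s{\left(D \right)} = D^{\frac{3}{2}} D = D^{\frac{5}{2}}$)
$d C + s{\left(-6 \right)} = 46 \left(-16\right) + \left(-6\right)^{\frac{5}{2}} = -736 + 36 i \sqrt{6}$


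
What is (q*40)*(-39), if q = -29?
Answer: 45240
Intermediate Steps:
(q*40)*(-39) = -29*40*(-39) = -1160*(-39) = 45240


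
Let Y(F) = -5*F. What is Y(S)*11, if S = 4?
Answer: -220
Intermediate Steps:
Y(S)*11 = -5*4*11 = -20*11 = -220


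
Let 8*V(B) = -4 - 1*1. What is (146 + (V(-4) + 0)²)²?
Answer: 87778161/4096 ≈ 21430.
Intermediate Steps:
V(B) = -5/8 (V(B) = (-4 - 1*1)/8 = (-4 - 1)/8 = (⅛)*(-5) = -5/8)
(146 + (V(-4) + 0)²)² = (146 + (-5/8 + 0)²)² = (146 + (-5/8)²)² = (146 + 25/64)² = (9369/64)² = 87778161/4096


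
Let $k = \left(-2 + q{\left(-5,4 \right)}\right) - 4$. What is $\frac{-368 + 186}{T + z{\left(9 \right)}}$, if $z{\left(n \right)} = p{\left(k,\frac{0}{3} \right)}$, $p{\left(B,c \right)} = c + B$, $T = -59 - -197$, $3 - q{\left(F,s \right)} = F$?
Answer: $- \frac{13}{10} \approx -1.3$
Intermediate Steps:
$q{\left(F,s \right)} = 3 - F$
$T = 138$ ($T = -59 + 197 = 138$)
$k = 2$ ($k = \left(-2 + \left(3 - -5\right)\right) - 4 = \left(-2 + \left(3 + 5\right)\right) - 4 = \left(-2 + 8\right) - 4 = 6 - 4 = 2$)
$p{\left(B,c \right)} = B + c$
$z{\left(n \right)} = 2$ ($z{\left(n \right)} = 2 + \frac{0}{3} = 2 + 0 \cdot \frac{1}{3} = 2 + 0 = 2$)
$\frac{-368 + 186}{T + z{\left(9 \right)}} = \frac{-368 + 186}{138 + 2} = - \frac{182}{140} = \left(-182\right) \frac{1}{140} = - \frac{13}{10}$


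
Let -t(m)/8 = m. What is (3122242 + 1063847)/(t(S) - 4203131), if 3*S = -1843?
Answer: -12558267/12594649 ≈ -0.99711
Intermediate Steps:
S = -1843/3 (S = (⅓)*(-1843) = -1843/3 ≈ -614.33)
t(m) = -8*m
(3122242 + 1063847)/(t(S) - 4203131) = (3122242 + 1063847)/(-8*(-1843/3) - 4203131) = 4186089/(14744/3 - 4203131) = 4186089/(-12594649/3) = 4186089*(-3/12594649) = -12558267/12594649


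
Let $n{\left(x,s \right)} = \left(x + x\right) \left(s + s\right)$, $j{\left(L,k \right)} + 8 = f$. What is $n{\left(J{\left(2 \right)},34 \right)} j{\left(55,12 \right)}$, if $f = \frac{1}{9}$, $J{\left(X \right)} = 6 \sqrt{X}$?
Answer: $- \frac{19312 \sqrt{2}}{3} \approx -9103.8$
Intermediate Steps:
$f = \frac{1}{9} \approx 0.11111$
$j{\left(L,k \right)} = - \frac{71}{9}$ ($j{\left(L,k \right)} = -8 + \frac{1}{9} = - \frac{71}{9}$)
$n{\left(x,s \right)} = 4 s x$ ($n{\left(x,s \right)} = 2 x 2 s = 4 s x$)
$n{\left(J{\left(2 \right)},34 \right)} j{\left(55,12 \right)} = 4 \cdot 34 \cdot 6 \sqrt{2} \left(- \frac{71}{9}\right) = 816 \sqrt{2} \left(- \frac{71}{9}\right) = - \frac{19312 \sqrt{2}}{3}$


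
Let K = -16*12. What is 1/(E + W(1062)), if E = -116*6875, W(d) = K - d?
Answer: -1/798754 ≈ -1.2520e-6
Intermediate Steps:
K = -192
W(d) = -192 - d
E = -797500
1/(E + W(1062)) = 1/(-797500 + (-192 - 1*1062)) = 1/(-797500 + (-192 - 1062)) = 1/(-797500 - 1254) = 1/(-798754) = -1/798754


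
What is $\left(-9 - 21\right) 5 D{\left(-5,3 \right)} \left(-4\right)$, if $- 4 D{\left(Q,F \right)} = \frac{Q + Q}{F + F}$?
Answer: $250$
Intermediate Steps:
$D{\left(Q,F \right)} = - \frac{Q}{4 F}$ ($D{\left(Q,F \right)} = - \frac{\left(Q + Q\right) \frac{1}{F + F}}{4} = - \frac{2 Q \frac{1}{2 F}}{4} = - \frac{Q \frac{1}{F}}{4} = - \frac{Q}{4 F}$)
$\left(-9 - 21\right) 5 D{\left(-5,3 \right)} \left(-4\right) = \left(-9 - 21\right) 5 \left(\left(- \frac{1}{4}\right) \left(-5\right) \frac{1}{3}\right) \left(-4\right) = - 30 \cdot 5 \left(\left(- \frac{1}{4}\right) \left(-5\right) \frac{1}{3}\right) \left(-4\right) = - 30 \cdot 5 \cdot \frac{5}{12} \left(-4\right) = - 30 \cdot \frac{25}{12} \left(-4\right) = \left(-30\right) \left(- \frac{25}{3}\right) = 250$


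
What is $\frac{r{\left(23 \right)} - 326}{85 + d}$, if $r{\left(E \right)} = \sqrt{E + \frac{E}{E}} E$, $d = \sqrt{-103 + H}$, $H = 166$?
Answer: $- \frac{13855}{3581} - \frac{69 \sqrt{42}}{3581} + \frac{489 \sqrt{7}}{3581} + \frac{1955 \sqrt{6}}{3581} \approx -2.2953$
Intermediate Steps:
$d = 3 \sqrt{7}$ ($d = \sqrt{-103 + 166} = \sqrt{63} = 3 \sqrt{7} \approx 7.9373$)
$r{\left(E \right)} = E \sqrt{1 + E}$ ($r{\left(E \right)} = \sqrt{E + 1} E = \sqrt{1 + E} E = E \sqrt{1 + E}$)
$\frac{r{\left(23 \right)} - 326}{85 + d} = \frac{23 \sqrt{1 + 23} - 326}{85 + 3 \sqrt{7}} = \frac{23 \sqrt{24} - 326}{85 + 3 \sqrt{7}} = \frac{23 \cdot 2 \sqrt{6} - 326}{85 + 3 \sqrt{7}} = \frac{46 \sqrt{6} - 326}{85 + 3 \sqrt{7}} = \frac{-326 + 46 \sqrt{6}}{85 + 3 \sqrt{7}}$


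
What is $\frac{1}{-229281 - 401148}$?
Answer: $- \frac{1}{630429} \approx -1.5862 \cdot 10^{-6}$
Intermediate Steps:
$\frac{1}{-229281 - 401148} = \frac{1}{-630429} = - \frac{1}{630429}$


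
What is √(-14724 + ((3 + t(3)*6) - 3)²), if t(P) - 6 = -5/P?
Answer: 4*I*√878 ≈ 118.52*I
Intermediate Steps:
t(P) = 6 - 5/P
√(-14724 + ((3 + t(3)*6) - 3)²) = √(-14724 + ((3 + (6 - 5/3)*6) - 3)²) = √(-14724 + ((3 + (13/3)*6) - 3)²) = √(-14724 + ((3 + 26) - 3)²) = √(-14724 + (29 - 3)²) = √(-14724 + 26²) = √(-14724 + 676) = √(-14048) = 4*I*√878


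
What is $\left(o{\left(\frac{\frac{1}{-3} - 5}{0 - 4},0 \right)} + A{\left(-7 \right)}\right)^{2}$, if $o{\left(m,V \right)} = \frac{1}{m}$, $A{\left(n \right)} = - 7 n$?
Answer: $\frac{39601}{16} \approx 2475.1$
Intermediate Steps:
$\left(o{\left(\frac{\frac{1}{-3} - 5}{0 - 4},0 \right)} + A{\left(-7 \right)}\right)^{2} = \left(\frac{1}{\left(\frac{1}{-3} - 5\right) \frac{1}{0 - 4}} - -49\right)^{2} = \left(\frac{1}{\left(- \frac{1}{3} - 5\right) \frac{1}{-4}} + 49\right)^{2} = \left(\frac{1}{\left(- \frac{16}{3}\right) \left(- \frac{1}{4}\right)} + 49\right)^{2} = \left(\frac{1}{\frac{4}{3}} + 49\right)^{2} = \left(\frac{3}{4} + 49\right)^{2} = \left(\frac{199}{4}\right)^{2} = \frac{39601}{16}$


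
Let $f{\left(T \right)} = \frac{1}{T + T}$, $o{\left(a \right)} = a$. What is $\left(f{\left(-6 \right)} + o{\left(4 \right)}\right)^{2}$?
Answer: $\frac{2209}{144} \approx 15.34$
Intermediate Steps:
$f{\left(T \right)} = \frac{1}{2 T}$
$\left(f{\left(-6 \right)} + o{\left(4 \right)}\right)^{2} = \left(\frac{1}{2 \left(-6\right)} + 4\right)^{2} = \left(\frac{1}{2} \left(- \frac{1}{6}\right) + 4\right)^{2} = \left(- \frac{1}{12} + 4\right)^{2} = \left(\frac{47}{12}\right)^{2} = \frac{2209}{144}$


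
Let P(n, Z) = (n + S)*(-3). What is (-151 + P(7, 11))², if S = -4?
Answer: 25600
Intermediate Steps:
P(n, Z) = 12 - 3*n (P(n, Z) = (n - 4)*(-3) = (-4 + n)*(-3) = 12 - 3*n)
(-151 + P(7, 11))² = (-151 + (12 - 3*7))² = (-151 + (12 - 21))² = (-151 - 9)² = (-160)² = 25600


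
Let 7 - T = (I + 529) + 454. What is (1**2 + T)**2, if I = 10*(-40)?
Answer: 330625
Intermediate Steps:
I = -400
T = -576 (T = 7 - ((-400 + 529) + 454) = 7 - (129 + 454) = 7 - 1*583 = 7 - 583 = -576)
(1**2 + T)**2 = (1**2 - 576)**2 = (1 - 576)**2 = (-575)**2 = 330625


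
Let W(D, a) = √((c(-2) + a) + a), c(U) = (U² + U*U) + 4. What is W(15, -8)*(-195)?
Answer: -390*I ≈ -390.0*I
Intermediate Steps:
c(U) = 4 + 2*U² (c(U) = (U² + U²) + 4 = 2*U² + 4 = 4 + 2*U²)
W(D, a) = √(12 + 2*a) (W(D, a) = √(((4 + 2*(-2)²) + a) + a) = √(((4 + 2*4) + a) + a) = √(((4 + 8) + a) + a) = √((12 + a) + a) = √(12 + 2*a))
W(15, -8)*(-195) = √(12 + 2*(-8))*(-195) = √(12 - 16)*(-195) = √(-4)*(-195) = (2*I)*(-195) = -390*I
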